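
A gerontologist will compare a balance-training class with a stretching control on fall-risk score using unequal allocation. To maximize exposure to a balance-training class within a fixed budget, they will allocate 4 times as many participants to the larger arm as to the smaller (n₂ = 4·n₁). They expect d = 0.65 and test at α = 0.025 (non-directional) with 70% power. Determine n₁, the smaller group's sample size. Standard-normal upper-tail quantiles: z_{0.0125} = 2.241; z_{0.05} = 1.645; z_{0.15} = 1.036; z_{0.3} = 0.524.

With allocation ratio k = n₂/n₁ = 4, Var(x̄₁−x̄₂) = σ²(1/n₁ + 1/(k·n₁)) = σ²·(k+1)/(k·n₁).
So n₁ = (1 + 1/k)·((z_{α/2} + z_β)/d)² = 1.250 × (2.765/0.65)².
n₁ = 1.250 × 18.10 = 22.6.
Round up: n₁ = 23, giving n₂ = 4 × 23 = 92.

n₁ = 23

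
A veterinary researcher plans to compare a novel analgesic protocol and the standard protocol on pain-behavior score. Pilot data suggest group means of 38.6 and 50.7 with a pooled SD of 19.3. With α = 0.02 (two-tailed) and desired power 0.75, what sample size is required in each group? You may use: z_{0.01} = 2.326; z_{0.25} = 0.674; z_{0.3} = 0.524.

Cohen's d = |M₁ − M₂| / SD_pooled = |38.6 − 50.7| / 19.3 = 12.1 / 19.3 = 0.627.
For two independent groups with equal n: n = 2·((z_{α/2} + z_β) / d)².
z_{α/2} + z_β = 2.326 + 0.674 = 3.000.
n = 2 × (3.000 / 0.627)² = 2 × 4.785² = 2 × 22.89 = 45.8.
Round up to the next whole participant.

n = 46 per group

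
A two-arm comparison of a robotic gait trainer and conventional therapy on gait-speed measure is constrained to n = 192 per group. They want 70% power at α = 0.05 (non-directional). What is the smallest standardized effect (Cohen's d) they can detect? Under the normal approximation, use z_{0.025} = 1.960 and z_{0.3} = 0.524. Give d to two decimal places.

For two independent groups of n = 192 each: d_min = (z_{α/2} + z_β)·√(2/n).
z-sum = 1.960 + 0.524 = 2.484.
d_min = 2.484 × √(2/192) = 2.484 × 0.1021 = 0.254.

d_min ≈ 0.25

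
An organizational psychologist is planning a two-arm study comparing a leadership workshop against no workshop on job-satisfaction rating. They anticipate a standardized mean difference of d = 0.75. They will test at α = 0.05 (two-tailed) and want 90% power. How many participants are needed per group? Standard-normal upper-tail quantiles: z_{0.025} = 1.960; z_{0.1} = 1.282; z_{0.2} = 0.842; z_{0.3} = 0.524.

For two independent groups with equal n: n = 2·((z_{α/2} + z_β) / d)².
z_{α/2} + z_β = 1.960 + 1.282 = 3.242.
n = 2 × (3.242 / 0.75)² = 2 × 4.323² = 2 × 18.69 = 37.4.
Round up to the next whole participant.

n = 38 per group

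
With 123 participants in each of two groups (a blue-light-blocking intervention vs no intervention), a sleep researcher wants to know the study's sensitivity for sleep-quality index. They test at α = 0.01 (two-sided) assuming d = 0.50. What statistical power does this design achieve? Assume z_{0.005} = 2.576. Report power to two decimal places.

power ≈ 0.91

For two equal groups, power = Φ(d·√(n/2) − z_{α/2}).
d·√(n/2) = 0.50 × √(123/2) = 0.50 × 7.842 = 3.921.
z_β = 3.921 − 2.576 = 1.345.
Power = Φ(1.345) = 0.911.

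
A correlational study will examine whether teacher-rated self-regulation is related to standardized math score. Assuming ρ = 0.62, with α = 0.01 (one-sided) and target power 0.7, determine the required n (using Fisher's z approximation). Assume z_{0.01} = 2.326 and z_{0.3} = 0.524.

n = 19

Fisher's z: C = ½·ln((1+r)/(1−r)) = ½·ln(4.2632) = 0.7250.
n = ((z_{α} + z_β)/C)² + 3.
(2.326 + 0.524) / 0.7250 = 2.850 / 0.7250 = 3.931.
n = 3.931² + 3 = 15.45 + 3 = 18.5.
Round up.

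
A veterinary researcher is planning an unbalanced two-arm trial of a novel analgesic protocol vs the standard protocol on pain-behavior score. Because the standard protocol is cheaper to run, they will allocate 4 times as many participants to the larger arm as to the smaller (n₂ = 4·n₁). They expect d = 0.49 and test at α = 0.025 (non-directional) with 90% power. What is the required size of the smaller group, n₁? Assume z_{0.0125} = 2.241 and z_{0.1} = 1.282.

With allocation ratio k = n₂/n₁ = 4, Var(x̄₁−x̄₂) = σ²(1/n₁ + 1/(k·n₁)) = σ²·(k+1)/(k·n₁).
So n₁ = (1 + 1/k)·((z_{α/2} + z_β)/d)² = 1.250 × (3.523/0.49)².
n₁ = 1.250 × 51.69 = 64.6.
Round up: n₁ = 65, giving n₂ = 4 × 65 = 260.

n₁ = 65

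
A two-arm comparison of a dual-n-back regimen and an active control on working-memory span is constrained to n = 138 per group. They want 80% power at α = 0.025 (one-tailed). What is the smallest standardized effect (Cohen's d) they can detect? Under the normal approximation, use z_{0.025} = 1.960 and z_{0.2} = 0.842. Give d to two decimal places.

For two independent groups of n = 138 each: d_min = (z_{α} + z_β)·√(2/n).
z-sum = 1.960 + 0.842 = 2.802.
d_min = 2.802 × √(2/138) = 2.802 × 0.1204 = 0.337.

d_min ≈ 0.34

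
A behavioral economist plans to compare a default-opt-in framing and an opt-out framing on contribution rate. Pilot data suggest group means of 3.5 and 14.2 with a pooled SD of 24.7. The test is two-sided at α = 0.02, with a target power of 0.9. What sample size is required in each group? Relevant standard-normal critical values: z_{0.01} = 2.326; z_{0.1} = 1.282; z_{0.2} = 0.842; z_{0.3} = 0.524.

Cohen's d = |M₁ − M₂| / SD_pooled = |3.5 − 14.2| / 24.7 = 10.7 / 24.7 = 0.433.
For two independent groups with equal n: n = 2·((z_{α/2} + z_β) / d)².
z_{α/2} + z_β = 2.326 + 1.282 = 3.608.
n = 2 × (3.608 / 0.433)² = 2 × 8.333² = 2 × 69.43 = 138.9.
Round up to the next whole participant.

n = 139 per group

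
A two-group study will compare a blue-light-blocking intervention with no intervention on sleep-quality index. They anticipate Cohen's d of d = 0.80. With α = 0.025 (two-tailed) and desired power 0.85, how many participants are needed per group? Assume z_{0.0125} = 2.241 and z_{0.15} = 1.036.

n = 34 per group

For two independent groups with equal n: n = 2·((z_{α/2} + z_β) / d)².
z_{α/2} + z_β = 2.241 + 1.036 = 3.277.
n = 2 × (3.277 / 0.80)² = 2 × 4.096² = 2 × 16.78 = 33.6.
Round up to the next whole participant.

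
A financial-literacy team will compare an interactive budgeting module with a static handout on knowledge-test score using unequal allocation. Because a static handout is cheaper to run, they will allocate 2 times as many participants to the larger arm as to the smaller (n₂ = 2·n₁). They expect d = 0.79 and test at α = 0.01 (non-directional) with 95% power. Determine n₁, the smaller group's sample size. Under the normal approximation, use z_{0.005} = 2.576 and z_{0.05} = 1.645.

With allocation ratio k = n₂/n₁ = 2, Var(x̄₁−x̄₂) = σ²(1/n₁ + 1/(k·n₁)) = σ²·(k+1)/(k·n₁).
So n₁ = (1 + 1/k)·((z_{α/2} + z_β)/d)² = 1.500 × (4.221/0.79)².
n₁ = 1.500 × 28.55 = 42.8.
Round up: n₁ = 43, giving n₂ = 2 × 43 = 86.

n₁ = 43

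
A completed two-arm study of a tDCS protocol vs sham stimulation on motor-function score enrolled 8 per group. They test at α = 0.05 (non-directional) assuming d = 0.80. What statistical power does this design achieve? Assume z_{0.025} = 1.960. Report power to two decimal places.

power ≈ 0.36

For two equal groups, power = Φ(d·√(n/2) − z_{α/2}).
d·√(n/2) = 0.80 × √(8/2) = 0.80 × 2.000 = 1.600.
z_β = 1.600 − 1.960 = -0.360.
Power = Φ(-0.360) = 0.359.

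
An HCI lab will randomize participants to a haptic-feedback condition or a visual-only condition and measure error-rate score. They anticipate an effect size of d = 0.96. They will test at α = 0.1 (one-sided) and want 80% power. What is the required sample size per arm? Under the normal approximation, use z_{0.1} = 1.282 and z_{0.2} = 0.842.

n = 10 per group

For two independent groups with equal n: n = 2·((z_{α} + z_β) / d)².
z_{α} + z_β = 1.282 + 0.842 = 2.124.
n = 2 × (2.124 / 0.96)² = 2 × 2.213² = 2 × 4.90 = 9.8.
Round up to the next whole participant.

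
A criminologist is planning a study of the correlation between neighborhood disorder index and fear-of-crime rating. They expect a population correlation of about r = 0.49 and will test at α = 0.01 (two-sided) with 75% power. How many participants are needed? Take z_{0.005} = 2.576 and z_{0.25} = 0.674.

Fisher's z: C = ½·ln((1+r)/(1−r)) = ½·ln(2.9216) = 0.5361.
n = ((z_{α/2} + z_β)/C)² + 3.
(2.576 + 0.674) / 0.5361 = 3.250 / 0.5361 = 6.062.
n = 6.062² + 3 = 36.75 + 3 = 39.8.
Round up.

n = 40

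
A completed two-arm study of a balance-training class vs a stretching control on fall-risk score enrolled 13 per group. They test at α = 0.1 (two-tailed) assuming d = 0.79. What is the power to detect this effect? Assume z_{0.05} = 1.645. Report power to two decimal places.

For two equal groups, power = Φ(d·√(n/2) − z_{α/2}).
d·√(n/2) = 0.79 × √(13/2) = 0.79 × 2.550 = 2.014.
z_β = 2.014 − 1.645 = 0.369.
Power = Φ(0.369) = 0.644.

power ≈ 0.64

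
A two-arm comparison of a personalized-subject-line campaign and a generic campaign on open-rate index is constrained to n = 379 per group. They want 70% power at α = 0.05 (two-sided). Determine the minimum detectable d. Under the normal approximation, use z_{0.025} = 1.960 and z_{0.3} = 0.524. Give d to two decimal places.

For two independent groups of n = 379 each: d_min = (z_{α/2} + z_β)·√(2/n).
z-sum = 1.960 + 0.524 = 2.484.
d_min = 2.484 × √(2/379) = 2.484 × 0.0726 = 0.180.

d_min ≈ 0.18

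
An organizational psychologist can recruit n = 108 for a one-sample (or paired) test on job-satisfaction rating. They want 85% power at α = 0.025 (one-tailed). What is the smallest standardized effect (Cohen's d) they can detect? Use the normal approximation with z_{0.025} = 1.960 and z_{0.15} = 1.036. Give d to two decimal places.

For a single sample (or paired design) of n = 108: d_min = (z_{α} + z_β)/√n.
z-sum = 1.960 + 1.036 = 2.996.
d_min = 2.996 / √108 = 2.996 / 10.392 = 0.288.

d_min ≈ 0.29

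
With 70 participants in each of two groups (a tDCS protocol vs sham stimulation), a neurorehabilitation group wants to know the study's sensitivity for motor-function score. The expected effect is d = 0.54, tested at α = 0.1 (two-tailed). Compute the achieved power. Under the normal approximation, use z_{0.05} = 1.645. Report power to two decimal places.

power ≈ 0.94

For two equal groups, power = Φ(d·√(n/2) − z_{α/2}).
d·√(n/2) = 0.54 × √(70/2) = 0.54 × 5.916 = 3.195.
z_β = 3.195 − 1.645 = 1.550.
Power = Φ(1.550) = 0.939.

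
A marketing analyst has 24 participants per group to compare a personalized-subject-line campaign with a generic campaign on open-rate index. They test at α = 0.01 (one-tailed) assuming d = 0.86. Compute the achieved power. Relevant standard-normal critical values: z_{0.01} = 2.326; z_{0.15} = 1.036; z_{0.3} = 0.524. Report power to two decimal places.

power ≈ 0.74

For two equal groups, power = Φ(d·√(n/2) − z_{α}).
d·√(n/2) = 0.86 × √(24/2) = 0.86 × 3.464 = 2.979.
z_β = 2.979 − 2.326 = 0.653.
Power = Φ(0.653) = 0.743.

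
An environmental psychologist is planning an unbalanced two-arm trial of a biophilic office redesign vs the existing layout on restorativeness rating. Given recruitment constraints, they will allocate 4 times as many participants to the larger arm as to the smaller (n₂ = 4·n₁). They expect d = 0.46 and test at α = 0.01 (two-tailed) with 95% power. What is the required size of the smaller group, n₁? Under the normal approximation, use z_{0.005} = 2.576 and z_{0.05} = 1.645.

With allocation ratio k = n₂/n₁ = 4, Var(x̄₁−x̄₂) = σ²(1/n₁ + 1/(k·n₁)) = σ²·(k+1)/(k·n₁).
So n₁ = (1 + 1/k)·((z_{α/2} + z_β)/d)² = 1.250 × (4.221/0.46)².
n₁ = 1.250 × 84.20 = 105.3.
Round up: n₁ = 106, giving n₂ = 4 × 106 = 424.

n₁ = 106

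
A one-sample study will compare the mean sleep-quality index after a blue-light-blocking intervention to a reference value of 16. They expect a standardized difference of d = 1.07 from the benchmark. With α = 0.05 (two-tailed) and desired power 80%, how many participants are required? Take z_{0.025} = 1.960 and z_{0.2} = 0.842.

For a one-sample test: n = ((z_{α/2} + z_β) / d)².
z_{α/2} + z_β = 1.960 + 0.842 = 2.802.
n = (2.802 / 1.07)² = 2.619² = 6.86.
Round up.

n = 7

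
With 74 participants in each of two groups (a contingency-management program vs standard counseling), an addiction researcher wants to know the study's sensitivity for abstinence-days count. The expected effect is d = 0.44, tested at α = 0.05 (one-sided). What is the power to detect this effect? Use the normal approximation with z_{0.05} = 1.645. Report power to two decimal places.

power ≈ 0.85

For two equal groups, power = Φ(d·√(n/2) − z_{α}).
d·√(n/2) = 0.44 × √(74/2) = 0.44 × 6.083 = 2.676.
z_β = 2.676 − 1.645 = 1.031.
Power = Φ(1.031) = 0.849.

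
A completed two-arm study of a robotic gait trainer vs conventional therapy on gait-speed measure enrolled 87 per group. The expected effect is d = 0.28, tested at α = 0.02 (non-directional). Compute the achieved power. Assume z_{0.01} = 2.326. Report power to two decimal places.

power ≈ 0.32

For two equal groups, power = Φ(d·√(n/2) − z_{α/2}).
d·√(n/2) = 0.28 × √(87/2) = 0.28 × 6.595 = 1.847.
z_β = 1.847 − 2.326 = -0.479.
Power = Φ(-0.479) = 0.316.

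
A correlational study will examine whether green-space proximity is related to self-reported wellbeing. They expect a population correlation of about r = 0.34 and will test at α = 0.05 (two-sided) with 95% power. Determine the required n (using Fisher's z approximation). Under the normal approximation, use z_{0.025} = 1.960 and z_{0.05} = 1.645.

n = 107

Fisher's z: C = ½·ln((1+r)/(1−r)) = ½·ln(2.0303) = 0.3541.
n = ((z_{α/2} + z_β)/C)² + 3.
(1.960 + 1.645) / 0.3541 = 3.605 / 0.3541 = 10.181.
n = 10.181² + 3 = 103.65 + 3 = 106.6.
Round up.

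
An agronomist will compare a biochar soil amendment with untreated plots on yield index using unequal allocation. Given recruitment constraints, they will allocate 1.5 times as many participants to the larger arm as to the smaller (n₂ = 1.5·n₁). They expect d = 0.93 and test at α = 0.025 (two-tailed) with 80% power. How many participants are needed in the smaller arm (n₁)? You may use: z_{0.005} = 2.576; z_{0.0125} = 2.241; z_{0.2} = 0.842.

With allocation ratio k = n₂/n₁ = 1.5, Var(x̄₁−x̄₂) = σ²(1/n₁ + 1/(k·n₁)) = σ²·(k+1)/(k·n₁).
So n₁ = (1 + 1/k)·((z_{α/2} + z_β)/d)² = 1.667 × (3.083/0.93)².
n₁ = 1.667 × 10.99 = 18.3.
Round up: n₁ = 19, giving n₂ = ⌈1.5 × 19⌉ = ⌈28.5⌉ = 29.

n₁ = 19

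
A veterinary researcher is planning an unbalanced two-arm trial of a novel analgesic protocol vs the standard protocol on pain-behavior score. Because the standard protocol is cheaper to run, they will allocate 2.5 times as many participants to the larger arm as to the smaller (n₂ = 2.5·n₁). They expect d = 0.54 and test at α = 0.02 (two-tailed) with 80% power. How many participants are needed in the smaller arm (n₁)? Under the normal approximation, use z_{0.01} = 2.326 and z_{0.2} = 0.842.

With allocation ratio k = n₂/n₁ = 2.5, Var(x̄₁−x̄₂) = σ²(1/n₁ + 1/(k·n₁)) = σ²·(k+1)/(k·n₁).
So n₁ = (1 + 1/k)·((z_{α/2} + z_β)/d)² = 1.400 × (3.168/0.54)².
n₁ = 1.400 × 34.42 = 48.2.
Round up: n₁ = 49, giving n₂ = ⌈2.5 × 49⌉ = ⌈122.5⌉ = 123.

n₁ = 49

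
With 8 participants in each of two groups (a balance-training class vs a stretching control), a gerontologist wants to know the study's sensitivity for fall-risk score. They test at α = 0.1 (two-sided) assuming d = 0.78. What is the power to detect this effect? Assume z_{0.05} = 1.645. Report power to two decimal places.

For two equal groups, power = Φ(d·√(n/2) − z_{α/2}).
d·√(n/2) = 0.78 × √(8/2) = 0.78 × 2.000 = 1.560.
z_β = 1.560 − 1.645 = -0.085.
Power = Φ(-0.085) = 0.466.

power ≈ 0.47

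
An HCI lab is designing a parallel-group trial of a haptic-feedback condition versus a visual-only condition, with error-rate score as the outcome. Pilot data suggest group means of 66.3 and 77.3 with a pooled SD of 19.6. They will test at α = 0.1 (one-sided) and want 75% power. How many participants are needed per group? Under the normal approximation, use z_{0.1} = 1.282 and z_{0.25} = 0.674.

Cohen's d = |M₁ − M₂| / SD_pooled = |66.3 − 77.3| / 19.6 = 11.0 / 19.6 = 0.561.
For two independent groups with equal n: n = 2·((z_{α} + z_β) / d)².
z_{α} + z_β = 1.282 + 0.674 = 1.956.
n = 2 × (1.956 / 0.561)² = 2 × 3.487² = 2 × 12.16 = 24.3.
Round up to the next whole participant.

n = 25 per group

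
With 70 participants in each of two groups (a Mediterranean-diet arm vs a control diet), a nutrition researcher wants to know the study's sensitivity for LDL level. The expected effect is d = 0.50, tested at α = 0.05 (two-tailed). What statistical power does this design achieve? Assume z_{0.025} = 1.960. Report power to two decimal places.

power ≈ 0.84

For two equal groups, power = Φ(d·√(n/2) − z_{α/2}).
d·√(n/2) = 0.50 × √(70/2) = 0.50 × 5.916 = 2.958.
z_β = 2.958 − 1.960 = 0.998.
Power = Φ(0.998) = 0.841.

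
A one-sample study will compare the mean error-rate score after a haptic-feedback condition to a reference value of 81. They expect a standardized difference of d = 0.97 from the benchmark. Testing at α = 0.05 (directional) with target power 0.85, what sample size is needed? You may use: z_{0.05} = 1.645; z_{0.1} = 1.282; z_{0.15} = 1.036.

For a one-sample test: n = ((z_{α} + z_β) / d)².
z_{α} + z_β = 1.645 + 1.036 = 2.681.
n = (2.681 / 0.97)² = 2.764² = 7.64.
Round up.

n = 8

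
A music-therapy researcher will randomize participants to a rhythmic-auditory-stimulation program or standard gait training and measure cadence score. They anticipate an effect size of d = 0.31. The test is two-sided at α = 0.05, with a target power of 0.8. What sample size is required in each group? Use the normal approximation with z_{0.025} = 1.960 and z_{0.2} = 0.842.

n = 164 per group

For two independent groups with equal n: n = 2·((z_{α/2} + z_β) / d)².
z_{α/2} + z_β = 1.960 + 0.842 = 2.802.
n = 2 × (2.802 / 0.31)² = 2 × 9.039² = 2 × 81.70 = 163.4.
Round up to the next whole participant.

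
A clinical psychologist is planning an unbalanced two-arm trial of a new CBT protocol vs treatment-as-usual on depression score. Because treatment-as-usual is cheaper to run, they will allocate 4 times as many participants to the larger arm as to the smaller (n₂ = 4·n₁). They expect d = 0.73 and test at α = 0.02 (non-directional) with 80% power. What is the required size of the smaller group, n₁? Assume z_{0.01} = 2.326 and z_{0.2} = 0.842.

With allocation ratio k = n₂/n₁ = 4, Var(x̄₁−x̄₂) = σ²(1/n₁ + 1/(k·n₁)) = σ²·(k+1)/(k·n₁).
So n₁ = (1 + 1/k)·((z_{α/2} + z_β)/d)² = 1.250 × (3.168/0.73)².
n₁ = 1.250 × 18.83 = 23.5.
Round up: n₁ = 24, giving n₂ = 4 × 24 = 96.

n₁ = 24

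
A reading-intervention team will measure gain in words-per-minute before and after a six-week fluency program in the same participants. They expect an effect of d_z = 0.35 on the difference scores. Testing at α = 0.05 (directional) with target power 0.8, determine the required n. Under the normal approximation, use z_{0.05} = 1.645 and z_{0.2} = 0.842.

n = 51 pairs

For a paired (one-sample on differences) test: n = ((z_{α} + z_β) / d)².
z_{α} + z_β = 1.645 + 0.842 = 2.487.
n = (2.487 / 0.35)² = 7.106² = 50.49.
Round up.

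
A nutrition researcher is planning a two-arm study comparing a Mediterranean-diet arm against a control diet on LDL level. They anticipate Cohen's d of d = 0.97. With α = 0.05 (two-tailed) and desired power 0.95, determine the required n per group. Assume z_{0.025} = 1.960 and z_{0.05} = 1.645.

n = 28 per group

For two independent groups with equal n: n = 2·((z_{α/2} + z_β) / d)².
z_{α/2} + z_β = 1.960 + 1.645 = 3.605.
n = 2 × (3.605 / 0.97)² = 2 × 3.716² = 2 × 13.81 = 27.6.
Round up to the next whole participant.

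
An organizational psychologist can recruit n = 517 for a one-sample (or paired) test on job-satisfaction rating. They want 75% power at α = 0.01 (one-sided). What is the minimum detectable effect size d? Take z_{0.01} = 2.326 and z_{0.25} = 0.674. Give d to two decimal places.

For a single sample (or paired design) of n = 517: d_min = (z_{α} + z_β)/√n.
z-sum = 2.326 + 0.674 = 3.000.
d_min = 3.000 / √517 = 3.000 / 22.738 = 0.132.

d_min ≈ 0.13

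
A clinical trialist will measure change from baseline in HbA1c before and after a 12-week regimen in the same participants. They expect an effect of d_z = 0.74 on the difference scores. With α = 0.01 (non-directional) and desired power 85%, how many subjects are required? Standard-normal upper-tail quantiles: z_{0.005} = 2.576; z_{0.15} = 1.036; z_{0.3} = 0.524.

n = 24 pairs

For a paired (one-sample on differences) test: n = ((z_{α/2} + z_β) / d)².
z_{α/2} + z_β = 2.576 + 1.036 = 3.612.
n = (3.612 / 0.74)² = 4.881² = 23.82.
Round up.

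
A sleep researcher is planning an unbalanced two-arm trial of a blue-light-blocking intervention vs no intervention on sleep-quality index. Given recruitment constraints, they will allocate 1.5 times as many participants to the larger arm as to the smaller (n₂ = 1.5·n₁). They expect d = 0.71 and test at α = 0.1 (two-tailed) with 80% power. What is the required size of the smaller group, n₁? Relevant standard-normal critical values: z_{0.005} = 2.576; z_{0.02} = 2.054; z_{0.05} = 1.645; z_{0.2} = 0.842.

n₁ = 21

With allocation ratio k = n₂/n₁ = 1.5, Var(x̄₁−x̄₂) = σ²(1/n₁ + 1/(k·n₁)) = σ²·(k+1)/(k·n₁).
So n₁ = (1 + 1/k)·((z_{α/2} + z_β)/d)² = 1.667 × (2.487/0.71)².
n₁ = 1.667 × 12.27 = 20.4.
Round up: n₁ = 21, giving n₂ = ⌈1.5 × 21⌉ = ⌈31.5⌉ = 32.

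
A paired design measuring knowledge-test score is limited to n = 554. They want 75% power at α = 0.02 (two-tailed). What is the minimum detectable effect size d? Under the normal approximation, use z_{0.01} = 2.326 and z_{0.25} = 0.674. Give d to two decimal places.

d_min ≈ 0.13

For a single sample (or paired design) of n = 554: d_min = (z_{α/2} + z_β)/√n.
z-sum = 2.326 + 0.674 = 3.000.
d_min = 3.000 / √554 = 3.000 / 23.537 = 0.127.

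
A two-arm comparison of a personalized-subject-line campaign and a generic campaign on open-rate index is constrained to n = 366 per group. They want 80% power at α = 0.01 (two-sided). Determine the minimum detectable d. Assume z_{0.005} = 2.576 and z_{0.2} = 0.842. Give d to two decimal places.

For two independent groups of n = 366 each: d_min = (z_{α/2} + z_β)·√(2/n).
z-sum = 2.576 + 0.842 = 3.418.
d_min = 3.418 × √(2/366) = 3.418 × 0.0739 = 0.253.

d_min ≈ 0.25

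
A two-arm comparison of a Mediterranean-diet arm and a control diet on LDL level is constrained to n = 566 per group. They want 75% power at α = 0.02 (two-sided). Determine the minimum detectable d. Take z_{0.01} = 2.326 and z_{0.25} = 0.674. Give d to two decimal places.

d_min ≈ 0.18

For two independent groups of n = 566 each: d_min = (z_{α/2} + z_β)·√(2/n).
z-sum = 2.326 + 0.674 = 3.000.
d_min = 3.000 × √(2/566) = 3.000 × 0.0594 = 0.178.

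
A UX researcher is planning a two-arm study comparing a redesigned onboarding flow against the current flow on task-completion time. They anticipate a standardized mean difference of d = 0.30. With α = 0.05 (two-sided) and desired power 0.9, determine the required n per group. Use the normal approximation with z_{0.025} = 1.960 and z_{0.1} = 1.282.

For two independent groups with equal n: n = 2·((z_{α/2} + z_β) / d)².
z_{α/2} + z_β = 1.960 + 1.282 = 3.242.
n = 2 × (3.242 / 0.30)² = 2 × 10.807² = 2 × 116.78 = 233.6.
Round up to the next whole participant.

n = 234 per group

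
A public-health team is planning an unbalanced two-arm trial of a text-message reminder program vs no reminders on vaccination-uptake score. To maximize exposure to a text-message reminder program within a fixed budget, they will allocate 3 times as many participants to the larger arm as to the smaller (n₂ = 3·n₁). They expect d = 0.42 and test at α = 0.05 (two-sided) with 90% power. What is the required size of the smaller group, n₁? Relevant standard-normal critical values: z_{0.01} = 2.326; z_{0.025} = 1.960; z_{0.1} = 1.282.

n₁ = 80

With allocation ratio k = n₂/n₁ = 3, Var(x̄₁−x̄₂) = σ²(1/n₁ + 1/(k·n₁)) = σ²·(k+1)/(k·n₁).
So n₁ = (1 + 1/k)·((z_{α/2} + z_β)/d)² = 1.333 × (3.242/0.42)².
n₁ = 1.333 × 59.58 = 79.4.
Round up: n₁ = 80, giving n₂ = 3 × 80 = 240.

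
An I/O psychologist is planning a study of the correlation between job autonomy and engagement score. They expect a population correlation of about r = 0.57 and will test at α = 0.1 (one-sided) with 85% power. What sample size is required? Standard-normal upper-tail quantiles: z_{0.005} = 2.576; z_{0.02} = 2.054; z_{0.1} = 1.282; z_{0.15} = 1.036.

Fisher's z: C = ½·ln((1+r)/(1−r)) = ½·ln(3.6512) = 0.6475.
n = ((z_{α} + z_β)/C)² + 3.
(1.282 + 1.036) / 0.6475 = 2.318 / 0.6475 = 3.580.
n = 3.580² + 3 = 12.82 + 3 = 15.8.
Round up.

n = 16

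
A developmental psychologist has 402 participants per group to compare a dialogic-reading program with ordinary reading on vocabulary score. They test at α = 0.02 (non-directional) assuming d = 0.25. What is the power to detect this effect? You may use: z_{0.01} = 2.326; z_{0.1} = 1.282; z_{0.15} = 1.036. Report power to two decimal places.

power ≈ 0.89

For two equal groups, power = Φ(d·√(n/2) − z_{α/2}).
d·√(n/2) = 0.25 × √(402/2) = 0.25 × 14.177 = 3.544.
z_β = 3.544 − 2.326 = 1.218.
Power = Φ(1.218) = 0.888.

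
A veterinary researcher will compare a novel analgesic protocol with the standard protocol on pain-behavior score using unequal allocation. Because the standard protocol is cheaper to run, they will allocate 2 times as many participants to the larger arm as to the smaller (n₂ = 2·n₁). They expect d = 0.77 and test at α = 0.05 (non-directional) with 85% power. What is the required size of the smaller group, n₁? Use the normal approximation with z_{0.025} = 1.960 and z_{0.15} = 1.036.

With allocation ratio k = n₂/n₁ = 2, Var(x̄₁−x̄₂) = σ²(1/n₁ + 1/(k·n₁)) = σ²·(k+1)/(k·n₁).
So n₁ = (1 + 1/k)·((z_{α/2} + z_β)/d)² = 1.500 × (2.996/0.77)².
n₁ = 1.500 × 15.14 = 22.7.
Round up: n₁ = 23, giving n₂ = 2 × 23 = 46.

n₁ = 23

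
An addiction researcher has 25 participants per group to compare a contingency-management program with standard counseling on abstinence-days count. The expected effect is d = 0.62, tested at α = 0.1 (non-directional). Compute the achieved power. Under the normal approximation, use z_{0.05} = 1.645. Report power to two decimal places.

power ≈ 0.71

For two equal groups, power = Φ(d·√(n/2) − z_{α/2}).
d·√(n/2) = 0.62 × √(25/2) = 0.62 × 3.536 = 2.192.
z_β = 2.192 − 1.645 = 0.547.
Power = Φ(0.547) = 0.708.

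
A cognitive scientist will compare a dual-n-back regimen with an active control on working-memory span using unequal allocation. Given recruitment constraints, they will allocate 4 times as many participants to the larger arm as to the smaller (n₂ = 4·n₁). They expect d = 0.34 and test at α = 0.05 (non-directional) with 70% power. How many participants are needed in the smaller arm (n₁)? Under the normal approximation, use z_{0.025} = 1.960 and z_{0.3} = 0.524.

n₁ = 67

With allocation ratio k = n₂/n₁ = 4, Var(x̄₁−x̄₂) = σ²(1/n₁ + 1/(k·n₁)) = σ²·(k+1)/(k·n₁).
So n₁ = (1 + 1/k)·((z_{α/2} + z_β)/d)² = 1.250 × (2.484/0.34)².
n₁ = 1.250 × 53.38 = 66.7.
Round up: n₁ = 67, giving n₂ = 4 × 67 = 268.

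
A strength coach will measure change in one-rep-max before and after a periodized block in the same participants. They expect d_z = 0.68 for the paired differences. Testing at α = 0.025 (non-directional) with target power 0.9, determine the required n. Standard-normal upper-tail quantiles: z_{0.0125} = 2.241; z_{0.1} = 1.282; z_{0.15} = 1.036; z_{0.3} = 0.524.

For a paired (one-sample on differences) test: n = ((z_{α/2} + z_β) / d)².
z_{α/2} + z_β = 2.241 + 1.282 = 3.523.
n = (3.523 / 0.68)² = 5.181² = 26.84.
Round up.

n = 27 pairs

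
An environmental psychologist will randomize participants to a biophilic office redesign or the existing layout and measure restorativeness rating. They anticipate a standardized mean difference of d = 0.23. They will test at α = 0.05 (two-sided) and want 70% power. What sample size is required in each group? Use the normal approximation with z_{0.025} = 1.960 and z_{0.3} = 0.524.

For two independent groups with equal n: n = 2·((z_{α/2} + z_β) / d)².
z_{α/2} + z_β = 1.960 + 0.524 = 2.484.
n = 2 × (2.484 / 0.23)² = 2 × 10.800² = 2 × 116.64 = 233.3.
Round up to the next whole participant.

n = 234 per group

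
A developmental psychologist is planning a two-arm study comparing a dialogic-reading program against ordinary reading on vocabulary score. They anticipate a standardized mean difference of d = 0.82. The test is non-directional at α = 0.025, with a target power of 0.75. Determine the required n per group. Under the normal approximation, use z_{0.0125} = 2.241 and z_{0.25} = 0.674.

For two independent groups with equal n: n = 2·((z_{α/2} + z_β) / d)².
z_{α/2} + z_β = 2.241 + 0.674 = 2.915.
n = 2 × (2.915 / 0.82)² = 2 × 3.555² = 2 × 12.64 = 25.3.
Round up to the next whole participant.

n = 26 per group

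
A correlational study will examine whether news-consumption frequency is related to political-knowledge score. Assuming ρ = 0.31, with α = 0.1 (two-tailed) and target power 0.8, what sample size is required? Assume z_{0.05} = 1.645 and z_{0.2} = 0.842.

n = 64

Fisher's z: C = ½·ln((1+r)/(1−r)) = ½·ln(1.8986) = 0.3205.
n = ((z_{α/2} + z_β)/C)² + 3.
(1.645 + 0.842) / 0.3205 = 2.487 / 0.3205 = 7.760.
n = 7.760² + 3 = 60.21 + 3 = 63.2.
Round up.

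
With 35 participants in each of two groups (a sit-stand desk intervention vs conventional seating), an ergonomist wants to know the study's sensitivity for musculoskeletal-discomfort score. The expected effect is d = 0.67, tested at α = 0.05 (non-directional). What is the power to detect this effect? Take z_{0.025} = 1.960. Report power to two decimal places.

power ≈ 0.80

For two equal groups, power = Φ(d·√(n/2) − z_{α/2}).
d·√(n/2) = 0.67 × √(35/2) = 0.67 × 4.183 = 2.803.
z_β = 2.803 − 1.960 = 0.843.
Power = Φ(0.843) = 0.800.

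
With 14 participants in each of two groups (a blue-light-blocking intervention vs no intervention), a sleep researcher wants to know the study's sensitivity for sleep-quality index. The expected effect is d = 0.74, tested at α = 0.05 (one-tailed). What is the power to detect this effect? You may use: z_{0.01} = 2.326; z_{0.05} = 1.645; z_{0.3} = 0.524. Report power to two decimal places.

power ≈ 0.62

For two equal groups, power = Φ(d·√(n/2) − z_{α}).
d·√(n/2) = 0.74 × √(14/2) = 0.74 × 2.646 = 1.958.
z_β = 1.958 − 1.645 = 0.313.
Power = Φ(0.313) = 0.623.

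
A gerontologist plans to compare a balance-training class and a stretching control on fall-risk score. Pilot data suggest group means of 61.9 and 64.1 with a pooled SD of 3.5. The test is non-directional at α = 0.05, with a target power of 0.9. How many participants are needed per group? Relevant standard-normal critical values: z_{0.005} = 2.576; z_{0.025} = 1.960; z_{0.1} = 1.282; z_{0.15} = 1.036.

Cohen's d = |M₁ − M₂| / SD_pooled = |61.9 − 64.1| / 3.5 = 2.2 / 3.5 = 0.629.
For two independent groups with equal n: n = 2·((z_{α/2} + z_β) / d)².
z_{α/2} + z_β = 1.960 + 1.282 = 3.242.
n = 2 × (3.242 / 0.629)² = 2 × 5.154² = 2 × 26.57 = 53.1.
Round up to the next whole participant.

n = 54 per group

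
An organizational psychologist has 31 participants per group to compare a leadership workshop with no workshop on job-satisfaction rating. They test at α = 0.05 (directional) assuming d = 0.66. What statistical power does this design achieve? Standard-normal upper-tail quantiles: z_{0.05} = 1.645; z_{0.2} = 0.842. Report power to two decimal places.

For two equal groups, power = Φ(d·√(n/2) − z_{α}).
d·√(n/2) = 0.66 × √(31/2) = 0.66 × 3.937 = 2.598.
z_β = 2.598 − 1.645 = 0.953.
Power = Φ(0.953) = 0.830.

power ≈ 0.83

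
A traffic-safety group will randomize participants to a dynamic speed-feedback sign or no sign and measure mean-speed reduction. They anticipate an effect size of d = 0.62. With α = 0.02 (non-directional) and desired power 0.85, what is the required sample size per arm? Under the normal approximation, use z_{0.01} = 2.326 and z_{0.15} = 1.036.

For two independent groups with equal n: n = 2·((z_{α/2} + z_β) / d)².
z_{α/2} + z_β = 2.326 + 1.036 = 3.362.
n = 2 × (3.362 / 0.62)² = 2 × 5.423² = 2 × 29.40 = 58.8.
Round up to the next whole participant.

n = 59 per group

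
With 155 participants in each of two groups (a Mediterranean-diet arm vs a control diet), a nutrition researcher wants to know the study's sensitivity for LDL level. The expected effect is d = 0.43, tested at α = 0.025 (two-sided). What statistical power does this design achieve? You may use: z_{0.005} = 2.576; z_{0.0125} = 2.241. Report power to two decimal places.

For two equal groups, power = Φ(d·√(n/2) − z_{α/2}).
d·√(n/2) = 0.43 × √(155/2) = 0.43 × 8.803 = 3.785.
z_β = 3.785 − 2.241 = 1.544.
Power = Φ(1.544) = 0.939.

power ≈ 0.94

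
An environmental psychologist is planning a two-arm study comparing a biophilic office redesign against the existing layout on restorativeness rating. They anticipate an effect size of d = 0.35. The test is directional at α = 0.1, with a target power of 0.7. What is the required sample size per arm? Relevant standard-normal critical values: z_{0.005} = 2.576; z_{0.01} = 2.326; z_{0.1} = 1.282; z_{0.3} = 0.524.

n = 54 per group

For two independent groups with equal n: n = 2·((z_{α} + z_β) / d)².
z_{α} + z_β = 1.282 + 0.524 = 1.806.
n = 2 × (1.806 / 0.35)² = 2 × 5.160² = 2 × 26.63 = 53.3.
Round up to the next whole participant.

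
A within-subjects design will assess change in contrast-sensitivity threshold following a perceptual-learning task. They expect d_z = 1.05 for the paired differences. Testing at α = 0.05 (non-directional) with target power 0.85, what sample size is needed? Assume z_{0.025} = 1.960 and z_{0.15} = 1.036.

n = 9 pairs

For a paired (one-sample on differences) test: n = ((z_{α/2} + z_β) / d)².
z_{α/2} + z_β = 1.960 + 1.036 = 2.996.
n = (2.996 / 1.05)² = 2.853² = 8.14.
Round up.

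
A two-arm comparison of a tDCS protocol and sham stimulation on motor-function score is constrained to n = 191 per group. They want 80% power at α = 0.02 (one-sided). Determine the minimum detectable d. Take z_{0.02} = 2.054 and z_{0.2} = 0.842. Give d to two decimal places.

For two independent groups of n = 191 each: d_min = (z_{α} + z_β)·√(2/n).
z-sum = 2.054 + 0.842 = 2.896.
d_min = 2.896 × √(2/191) = 2.896 × 0.1023 = 0.296.

d_min ≈ 0.30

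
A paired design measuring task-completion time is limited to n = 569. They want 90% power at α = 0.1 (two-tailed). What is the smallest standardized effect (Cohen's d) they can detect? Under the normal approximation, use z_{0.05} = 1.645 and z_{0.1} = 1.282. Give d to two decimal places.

d_min ≈ 0.12

For a single sample (or paired design) of n = 569: d_min = (z_{α/2} + z_β)/√n.
z-sum = 1.645 + 1.282 = 2.927.
d_min = 2.927 / √569 = 2.927 / 23.854 = 0.123.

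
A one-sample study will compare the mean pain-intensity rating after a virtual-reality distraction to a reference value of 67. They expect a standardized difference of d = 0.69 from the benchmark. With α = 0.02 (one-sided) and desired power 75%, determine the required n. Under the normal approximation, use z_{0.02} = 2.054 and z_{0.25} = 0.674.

n = 16

For a one-sample test: n = ((z_{α} + z_β) / d)².
z_{α} + z_β = 2.054 + 0.674 = 2.728.
n = (2.728 / 0.69)² = 3.954² = 15.63.
Round up.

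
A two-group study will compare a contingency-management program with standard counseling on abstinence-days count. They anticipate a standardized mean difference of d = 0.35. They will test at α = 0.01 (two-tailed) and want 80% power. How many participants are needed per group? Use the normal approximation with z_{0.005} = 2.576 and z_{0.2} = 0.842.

For two independent groups with equal n: n = 2·((z_{α/2} + z_β) / d)².
z_{α/2} + z_β = 2.576 + 0.842 = 3.418.
n = 2 × (3.418 / 0.35)² = 2 × 9.766² = 2 × 95.37 = 190.7.
Round up to the next whole participant.

n = 191 per group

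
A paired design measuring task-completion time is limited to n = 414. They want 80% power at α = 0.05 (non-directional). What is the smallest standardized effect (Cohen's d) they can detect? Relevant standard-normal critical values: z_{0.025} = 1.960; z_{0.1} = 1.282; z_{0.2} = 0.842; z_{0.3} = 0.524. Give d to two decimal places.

For a single sample (or paired design) of n = 414: d_min = (z_{α/2} + z_β)/√n.
z-sum = 1.960 + 0.842 = 2.802.
d_min = 2.802 / √414 = 2.802 / 20.347 = 0.138.

d_min ≈ 0.14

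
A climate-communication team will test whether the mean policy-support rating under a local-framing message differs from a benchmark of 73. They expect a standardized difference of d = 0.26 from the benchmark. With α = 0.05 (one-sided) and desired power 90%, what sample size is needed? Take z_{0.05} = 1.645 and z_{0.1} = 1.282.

For a one-sample test: n = ((z_{α} + z_β) / d)².
z_{α} + z_β = 1.645 + 1.282 = 2.927.
n = (2.927 / 0.26)² = 11.258² = 126.74.
Round up.

n = 127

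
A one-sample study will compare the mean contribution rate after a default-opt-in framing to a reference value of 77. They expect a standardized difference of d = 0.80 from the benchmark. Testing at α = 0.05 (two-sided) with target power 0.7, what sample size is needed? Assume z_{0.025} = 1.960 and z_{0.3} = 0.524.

n = 10

For a one-sample test: n = ((z_{α/2} + z_β) / d)².
z_{α/2} + z_β = 1.960 + 0.524 = 2.484.
n = (2.484 / 0.80)² = 3.105² = 9.64.
Round up.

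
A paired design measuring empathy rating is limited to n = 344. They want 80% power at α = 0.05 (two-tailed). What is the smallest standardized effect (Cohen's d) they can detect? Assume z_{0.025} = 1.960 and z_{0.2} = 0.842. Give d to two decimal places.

For a single sample (or paired design) of n = 344: d_min = (z_{α/2} + z_β)/√n.
z-sum = 1.960 + 0.842 = 2.802.
d_min = 2.802 / √344 = 2.802 / 18.547 = 0.151.

d_min ≈ 0.15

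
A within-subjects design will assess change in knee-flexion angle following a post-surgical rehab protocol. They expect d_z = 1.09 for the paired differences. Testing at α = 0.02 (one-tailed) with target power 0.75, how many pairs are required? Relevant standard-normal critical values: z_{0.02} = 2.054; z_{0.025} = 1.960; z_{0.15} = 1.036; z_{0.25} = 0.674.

n = 7 pairs

For a paired (one-sample on differences) test: n = ((z_{α} + z_β) / d)².
z_{α} + z_β = 2.054 + 0.674 = 2.728.
n = (2.728 / 1.09)² = 2.503² = 6.26.
Round up.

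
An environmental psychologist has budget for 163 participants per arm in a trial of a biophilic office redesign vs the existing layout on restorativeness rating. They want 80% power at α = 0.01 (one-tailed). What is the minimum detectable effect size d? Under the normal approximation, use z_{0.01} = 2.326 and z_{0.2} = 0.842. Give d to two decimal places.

For two independent groups of n = 163 each: d_min = (z_{α} + z_β)·√(2/n).
z-sum = 2.326 + 0.842 = 3.168.
d_min = 3.168 × √(2/163) = 3.168 × 0.1108 = 0.351.

d_min ≈ 0.35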